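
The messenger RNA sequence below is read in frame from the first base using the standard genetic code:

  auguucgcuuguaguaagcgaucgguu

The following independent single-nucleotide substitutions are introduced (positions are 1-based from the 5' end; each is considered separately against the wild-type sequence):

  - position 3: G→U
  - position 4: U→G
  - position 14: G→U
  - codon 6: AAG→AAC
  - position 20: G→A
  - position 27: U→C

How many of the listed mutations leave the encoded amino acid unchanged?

Codon 1: AUG (Met) → AUU (Ile) — missense.
Codon 2: UUC (Phe) → GUC (Val) — missense.
Codon 5: AGU (Ser) → AUU (Ile) — missense.
Codon 6: AAG (Lys) → AAC (Asn) — missense.
Codon 7: CGA (Arg) → CAA (Gln) — missense.
Codon 9: GUU (Val) → GUC (Val) — synonymous.
Synonymous: 1 of 6.

1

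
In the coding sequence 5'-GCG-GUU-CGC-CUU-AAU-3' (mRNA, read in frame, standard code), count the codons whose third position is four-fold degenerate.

4

Codon 1 GCG (Ala): third position 4-fold.
Codon 2 GUU (Val): third position 4-fold.
Codon 3 CGC (Arg): third position 4-fold.
Codon 4 CUU (Leu): third position 4-fold.
Codon 5 AAU (Asn): third position 2-fold.
Four-fold degenerate third positions: 4.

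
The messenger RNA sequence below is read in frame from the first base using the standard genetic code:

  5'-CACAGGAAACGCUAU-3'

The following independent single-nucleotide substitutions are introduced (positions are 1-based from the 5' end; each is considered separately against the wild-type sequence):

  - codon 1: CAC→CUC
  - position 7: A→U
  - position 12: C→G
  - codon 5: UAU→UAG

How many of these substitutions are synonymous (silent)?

1

Codon 1: CAC (His) → CUC (Leu) — missense.
Codon 3: AAA (Lys) → UAA (Stop) — nonsense.
Codon 4: CGC (Arg) → CGG (Arg) — synonymous.
Codon 5: UAU (Tyr) → UAG (Stop) — nonsense.
Synonymous: 1 of 4.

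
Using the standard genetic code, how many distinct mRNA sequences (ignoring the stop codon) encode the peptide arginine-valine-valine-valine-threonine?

Arg: 6 codons.
Val: 4 codons.
Val: 4 codons.
Val: 4 codons.
Thr: 4 codons.
6 × 4 × 4 × 4 × 4 = 1536.

1536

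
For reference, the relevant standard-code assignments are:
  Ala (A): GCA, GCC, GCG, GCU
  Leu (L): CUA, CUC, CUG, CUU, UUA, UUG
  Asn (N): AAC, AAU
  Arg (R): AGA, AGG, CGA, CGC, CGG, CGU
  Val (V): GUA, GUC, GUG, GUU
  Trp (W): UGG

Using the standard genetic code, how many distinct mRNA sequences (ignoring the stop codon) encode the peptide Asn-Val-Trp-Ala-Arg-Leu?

1152

Asn: 2 codons.
Val: 4 codons.
Trp: 1 codon.
Ala: 4 codons.
Arg: 6 codons.
Leu: 6 codons.
2 × 4 × 1 × 4 × 6 × 6 = 1152.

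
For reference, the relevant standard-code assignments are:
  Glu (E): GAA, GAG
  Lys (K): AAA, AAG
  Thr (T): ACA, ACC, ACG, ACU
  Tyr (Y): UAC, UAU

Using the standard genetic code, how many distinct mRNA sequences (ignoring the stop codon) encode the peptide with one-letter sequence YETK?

Tyr: 2 codons.
Glu: 2 codons.
Thr: 4 codons.
Lys: 2 codons.
2 × 2 × 4 × 2 = 32.

32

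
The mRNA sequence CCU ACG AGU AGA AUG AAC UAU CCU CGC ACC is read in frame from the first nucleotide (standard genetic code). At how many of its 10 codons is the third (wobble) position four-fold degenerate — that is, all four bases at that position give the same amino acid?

Codon 1 CCU (Pro): third position 4-fold.
Codon 2 ACG (Thr): third position 4-fold.
Codon 3 AGU (Ser): third position 2-fold.
Codon 4 AGA (Arg): third position 2-fold.
Codon 5 AUG (Met): third position 1-fold.
Codon 6 AAC (Asn): third position 2-fold.
Codon 7 UAU (Tyr): third position 2-fold.
Codon 8 CCU (Pro): third position 4-fold.
Codon 9 CGC (Arg): third position 4-fold.
Codon 10 ACC (Thr): third position 4-fold.
Four-fold degenerate third positions: 5.

5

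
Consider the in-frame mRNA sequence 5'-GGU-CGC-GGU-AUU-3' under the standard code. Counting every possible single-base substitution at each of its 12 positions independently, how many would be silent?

11

Codon 1 (GGU, Gly): 3 synonymous substitutions.
Codon 2 (CGC, Arg): 3 synonymous substitutions.
Codon 3 (GGU, Gly): 3 synonymous substitutions.
Codon 4 (AUU, Ile): 2 synonymous substitutions.
Total: 3 + 3 + 3 + 2 = 11.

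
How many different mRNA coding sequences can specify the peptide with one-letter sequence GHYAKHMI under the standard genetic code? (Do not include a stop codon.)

768

Gly: 4 codons.
His: 2 codons.
Tyr: 2 codons.
Ala: 4 codons.
Lys: 2 codons.
His: 2 codons.
Met: 1 codon.
Ile: 3 codons.
4 × 2 × 2 × 4 × 2 × 2 × 1 × 3 = 768.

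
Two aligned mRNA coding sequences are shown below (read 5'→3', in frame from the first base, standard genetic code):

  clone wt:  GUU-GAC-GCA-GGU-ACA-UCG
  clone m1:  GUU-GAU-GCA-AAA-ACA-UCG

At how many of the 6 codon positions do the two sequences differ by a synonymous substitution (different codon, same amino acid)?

1

Codon 1: GUU Val / GUU Val — identical.
Codon 2: GAC Asp / GAU Asp — synonymous.
Codon 3: GCA Ala / GCA Ala — identical.
Codon 4: GGU Gly / AAA Lys — nonsynonymous.
Codon 5: ACA Thr / ACA Thr — identical.
Codon 6: UCG Ser / UCG Ser — identical.
Synonymous differences: 1.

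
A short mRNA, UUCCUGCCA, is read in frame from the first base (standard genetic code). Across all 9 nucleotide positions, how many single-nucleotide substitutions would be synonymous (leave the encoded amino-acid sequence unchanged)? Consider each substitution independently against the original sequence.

Codon 1 (UUC, Phe): 1 synonymous substitution.
Codon 2 (CUG, Leu): 4 synonymous substitutions.
Codon 3 (CCA, Pro): 3 synonymous substitutions.
Total: 1 + 4 + 3 = 8.

8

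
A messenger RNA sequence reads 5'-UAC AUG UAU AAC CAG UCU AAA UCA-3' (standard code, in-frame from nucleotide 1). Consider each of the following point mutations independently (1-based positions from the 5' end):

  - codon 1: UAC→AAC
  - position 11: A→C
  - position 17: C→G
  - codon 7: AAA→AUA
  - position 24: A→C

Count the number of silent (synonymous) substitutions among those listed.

1

Codon 1: UAC (Tyr) → AAC (Asn) — missense.
Codon 4: AAC (Asn) → ACC (Thr) — missense.
Codon 6: UCU (Ser) → UGU (Cys) — missense.
Codon 7: AAA (Lys) → AUA (Ile) — missense.
Codon 8: UCA (Ser) → UCC (Ser) — synonymous.
Synonymous: 1 of 5.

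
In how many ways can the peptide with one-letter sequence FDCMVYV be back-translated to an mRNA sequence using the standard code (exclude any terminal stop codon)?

Phe: 2 codons.
Asp: 2 codons.
Cys: 2 codons.
Met: 1 codon.
Val: 4 codons.
Tyr: 2 codons.
Val: 4 codons.
2 × 2 × 2 × 1 × 4 × 2 × 4 = 256.

256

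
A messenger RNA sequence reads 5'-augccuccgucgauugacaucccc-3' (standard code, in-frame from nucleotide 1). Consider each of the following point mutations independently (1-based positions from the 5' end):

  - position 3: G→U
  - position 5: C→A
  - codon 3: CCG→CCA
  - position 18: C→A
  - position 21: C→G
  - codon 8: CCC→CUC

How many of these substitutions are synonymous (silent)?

Codon 1: AUG (Met) → AUU (Ile) — missense.
Codon 2: CCU (Pro) → CAU (His) — missense.
Codon 3: CCG (Pro) → CCA (Pro) — synonymous.
Codon 6: GAC (Asp) → GAA (Glu) — missense.
Codon 7: AUC (Ile) → AUG (Met) — missense.
Codon 8: CCC (Pro) → CUC (Leu) — missense.
Synonymous: 1 of 6.

1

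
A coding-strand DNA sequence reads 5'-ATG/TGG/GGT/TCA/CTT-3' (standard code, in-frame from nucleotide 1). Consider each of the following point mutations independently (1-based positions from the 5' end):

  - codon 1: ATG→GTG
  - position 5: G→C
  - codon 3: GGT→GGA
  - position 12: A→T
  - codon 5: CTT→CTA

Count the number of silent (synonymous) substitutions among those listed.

3

Codon 1: ATG (Met) → GTG (Val) — missense.
Codon 2: TGG (Trp) → TCG (Ser) — missense.
Codon 3: GGT (Gly) → GGA (Gly) — synonymous.
Codon 4: TCA (Ser) → TCT (Ser) — synonymous.
Codon 5: CTT (Leu) → CTA (Leu) — synonymous.
Synonymous: 3 of 5.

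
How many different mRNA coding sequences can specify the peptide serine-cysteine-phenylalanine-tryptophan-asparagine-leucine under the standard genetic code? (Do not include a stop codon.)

Ser: 6 codons.
Cys: 2 codons.
Phe: 2 codons.
Trp: 1 codon.
Asn: 2 codons.
Leu: 6 codons.
6 × 2 × 2 × 1 × 2 × 6 = 288.

288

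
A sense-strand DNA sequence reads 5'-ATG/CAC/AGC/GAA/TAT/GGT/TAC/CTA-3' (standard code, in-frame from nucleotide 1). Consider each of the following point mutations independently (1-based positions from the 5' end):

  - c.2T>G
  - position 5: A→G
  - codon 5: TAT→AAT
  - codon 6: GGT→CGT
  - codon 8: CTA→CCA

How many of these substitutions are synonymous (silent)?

0

Codon 1: ATG (Met) → AGG (Arg) — missense.
Codon 2: CAC (His) → CGC (Arg) — missense.
Codon 5: TAT (Tyr) → AAT (Asn) — missense.
Codon 6: GGT (Gly) → CGT (Arg) — missense.
Codon 8: CTA (Leu) → CCA (Pro) — missense.
Synonymous: 0 of 5.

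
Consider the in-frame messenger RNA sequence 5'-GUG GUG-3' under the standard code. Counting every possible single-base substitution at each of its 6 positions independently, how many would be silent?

Codon 1 (GUG, Val): 3 synonymous substitutions.
Codon 2 (GUG, Val): 3 synonymous substitutions.
Total: 3 + 3 = 6.

6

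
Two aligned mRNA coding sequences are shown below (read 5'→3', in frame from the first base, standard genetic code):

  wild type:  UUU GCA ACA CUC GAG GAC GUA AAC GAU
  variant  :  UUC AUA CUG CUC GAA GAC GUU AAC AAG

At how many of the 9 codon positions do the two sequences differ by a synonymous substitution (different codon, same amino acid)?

Codon 1: UUU Phe / UUC Phe — synonymous.
Codon 2: GCA Ala / AUA Ile — nonsynonymous.
Codon 3: ACA Thr / CUG Leu — nonsynonymous.
Codon 4: CUC Leu / CUC Leu — identical.
Codon 5: GAG Glu / GAA Glu — synonymous.
Codon 6: GAC Asp / GAC Asp — identical.
Codon 7: GUA Val / GUU Val — synonymous.
Codon 8: AAC Asn / AAC Asn — identical.
Codon 9: GAU Asp / AAG Lys — nonsynonymous.
Synonymous differences: 3.

3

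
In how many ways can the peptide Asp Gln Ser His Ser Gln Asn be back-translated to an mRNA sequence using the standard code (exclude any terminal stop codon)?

Asp: 2 codons.
Gln: 2 codons.
Ser: 6 codons.
His: 2 codons.
Ser: 6 codons.
Gln: 2 codons.
Asn: 2 codons.
2 × 2 × 6 × 2 × 6 × 2 × 2 = 1152.

1152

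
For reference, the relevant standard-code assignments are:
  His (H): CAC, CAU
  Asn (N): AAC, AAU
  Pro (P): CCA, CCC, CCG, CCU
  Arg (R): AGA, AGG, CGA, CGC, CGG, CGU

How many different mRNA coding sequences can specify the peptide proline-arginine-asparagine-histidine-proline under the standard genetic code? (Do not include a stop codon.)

Pro: 4 codons.
Arg: 6 codons.
Asn: 2 codons.
His: 2 codons.
Pro: 4 codons.
4 × 6 × 2 × 2 × 4 = 384.

384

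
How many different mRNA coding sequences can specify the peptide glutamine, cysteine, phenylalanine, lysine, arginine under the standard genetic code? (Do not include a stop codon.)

Gln: 2 codons.
Cys: 2 codons.
Phe: 2 codons.
Lys: 2 codons.
Arg: 6 codons.
2 × 2 × 2 × 2 × 6 = 96.

96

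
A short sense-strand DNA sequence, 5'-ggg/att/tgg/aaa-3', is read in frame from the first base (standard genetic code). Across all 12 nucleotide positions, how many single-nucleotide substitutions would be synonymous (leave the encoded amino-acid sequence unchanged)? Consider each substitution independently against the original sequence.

Codon 1 (GGG, Gly): 3 synonymous substitutions.
Codon 2 (ATT, Ile): 2 synonymous substitutions.
Codon 3 (TGG, Trp): 0 synonymous substitutions.
Codon 4 (AAA, Lys): 1 synonymous substitution.
Total: 3 + 2 + 0 + 1 = 6.

6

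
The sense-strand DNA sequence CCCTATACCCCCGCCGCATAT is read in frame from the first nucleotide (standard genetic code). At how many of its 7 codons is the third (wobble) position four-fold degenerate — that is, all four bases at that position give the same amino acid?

5

Codon 1 CCC (Pro): third position 4-fold.
Codon 2 TAT (Tyr): third position 2-fold.
Codon 3 ACC (Thr): third position 4-fold.
Codon 4 CCC (Pro): third position 4-fold.
Codon 5 GCC (Ala): third position 4-fold.
Codon 6 GCA (Ala): third position 4-fold.
Codon 7 TAT (Tyr): third position 2-fold.
Four-fold degenerate third positions: 5.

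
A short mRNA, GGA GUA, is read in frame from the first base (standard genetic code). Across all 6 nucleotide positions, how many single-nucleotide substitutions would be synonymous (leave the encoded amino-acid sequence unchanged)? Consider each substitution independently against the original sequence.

Codon 1 (GGA, Gly): 3 synonymous substitutions.
Codon 2 (GUA, Val): 3 synonymous substitutions.
Total: 3 + 3 = 6.

6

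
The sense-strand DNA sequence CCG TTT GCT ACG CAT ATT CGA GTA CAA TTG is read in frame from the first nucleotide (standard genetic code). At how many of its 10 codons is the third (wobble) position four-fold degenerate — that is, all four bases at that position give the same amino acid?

5

Codon 1 CCG (Pro): third position 4-fold.
Codon 2 TTT (Phe): third position 2-fold.
Codon 3 GCT (Ala): third position 4-fold.
Codon 4 ACG (Thr): third position 4-fold.
Codon 5 CAT (His): third position 2-fold.
Codon 6 ATT (Ile): third position 3-fold.
Codon 7 CGA (Arg): third position 4-fold.
Codon 8 GTA (Val): third position 4-fold.
Codon 9 CAA (Gln): third position 2-fold.
Codon 10 TTG (Leu): third position 2-fold.
Four-fold degenerate third positions: 5.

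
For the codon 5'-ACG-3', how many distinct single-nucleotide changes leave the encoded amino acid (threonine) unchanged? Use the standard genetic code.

Position 1: none → 0 synonymous.
Position 2: none → 0 synonymous.
Position 3: ACU, ACC, ACA → 3 synonymous.
Total: 0 + 0 + 3 = 3.

3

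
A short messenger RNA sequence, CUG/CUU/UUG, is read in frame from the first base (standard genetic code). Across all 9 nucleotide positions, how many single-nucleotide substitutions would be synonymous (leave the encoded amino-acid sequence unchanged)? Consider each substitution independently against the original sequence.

Codon 1 (CUG, Leu): 4 synonymous substitutions.
Codon 2 (CUU, Leu): 3 synonymous substitutions.
Codon 3 (UUG, Leu): 2 synonymous substitutions.
Total: 4 + 3 + 2 = 9.

9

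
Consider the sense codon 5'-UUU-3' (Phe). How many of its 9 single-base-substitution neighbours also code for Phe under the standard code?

Position 1: none → 0 synonymous.
Position 2: none → 0 synonymous.
Position 3: UUC → 1 synonymous.
Total: 0 + 0 + 1 = 1.

1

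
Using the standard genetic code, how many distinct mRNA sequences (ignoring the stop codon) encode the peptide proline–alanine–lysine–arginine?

192

Pro: 4 codons.
Ala: 4 codons.
Lys: 2 codons.
Arg: 6 codons.
4 × 4 × 2 × 6 = 192.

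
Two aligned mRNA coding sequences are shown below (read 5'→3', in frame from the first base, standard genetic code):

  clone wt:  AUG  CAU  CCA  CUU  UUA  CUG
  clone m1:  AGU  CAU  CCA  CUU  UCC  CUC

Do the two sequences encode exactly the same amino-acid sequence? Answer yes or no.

Codon 1: AUG Met / AGU Ser — nonsynonymous.
Codon 2: CAU His / CAU His — identical.
Codon 3: CCA Pro / CCA Pro — identical.
Codon 4: CUU Leu / CUU Leu — identical.
Codon 5: UUA Leu / UCC Ser — nonsynonymous.
Codon 6: CUG Leu / CUC Leu — synonymous.
Nonsynonymous differences: 2 → different protein.

no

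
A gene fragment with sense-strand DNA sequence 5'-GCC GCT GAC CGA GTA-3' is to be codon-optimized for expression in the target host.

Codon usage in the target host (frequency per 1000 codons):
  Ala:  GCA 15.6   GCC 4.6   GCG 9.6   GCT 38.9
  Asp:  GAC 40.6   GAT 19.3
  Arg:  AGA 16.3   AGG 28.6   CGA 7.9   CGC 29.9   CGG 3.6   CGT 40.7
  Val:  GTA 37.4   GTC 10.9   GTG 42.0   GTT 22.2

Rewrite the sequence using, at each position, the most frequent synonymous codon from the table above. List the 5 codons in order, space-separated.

Codon 1 (Ala): best is GCT at 38.9.
Codon 2 (Ala): best is GCT at 38.9.
Codon 3 (Asp): best is GAC at 40.6.
Codon 4 (Arg): best is CGT at 40.7.
Codon 5 (Val): best is GTG at 42.0.

GCT GCT GAC CGT GTG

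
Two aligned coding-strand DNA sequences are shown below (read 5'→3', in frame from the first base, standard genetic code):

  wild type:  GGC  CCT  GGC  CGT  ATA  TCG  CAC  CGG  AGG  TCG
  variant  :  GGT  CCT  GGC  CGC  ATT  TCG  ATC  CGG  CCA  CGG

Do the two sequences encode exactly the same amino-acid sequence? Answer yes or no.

no

Codon 1: GGC Gly / GGT Gly — synonymous.
Codon 2: CCT Pro / CCT Pro — identical.
Codon 3: GGC Gly / GGC Gly — identical.
Codon 4: CGT Arg / CGC Arg — synonymous.
Codon 5: ATA Ile / ATT Ile — synonymous.
Codon 6: TCG Ser / TCG Ser — identical.
Codon 7: CAC His / ATC Ile — nonsynonymous.
Codon 8: CGG Arg / CGG Arg — identical.
Codon 9: AGG Arg / CCA Pro — nonsynonymous.
Codon 10: TCG Ser / CGG Arg — nonsynonymous.
Nonsynonymous differences: 3 → different protein.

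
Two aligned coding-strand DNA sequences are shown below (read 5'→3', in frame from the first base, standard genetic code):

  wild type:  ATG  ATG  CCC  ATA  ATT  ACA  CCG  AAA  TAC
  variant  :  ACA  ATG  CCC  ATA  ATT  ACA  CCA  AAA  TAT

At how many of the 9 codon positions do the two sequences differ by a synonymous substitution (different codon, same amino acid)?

Codon 1: ATG Met / ACA Thr — nonsynonymous.
Codon 2: ATG Met / ATG Met — identical.
Codon 3: CCC Pro / CCC Pro — identical.
Codon 4: ATA Ile / ATA Ile — identical.
Codon 5: ATT Ile / ATT Ile — identical.
Codon 6: ACA Thr / ACA Thr — identical.
Codon 7: CCG Pro / CCA Pro — synonymous.
Codon 8: AAA Lys / AAA Lys — identical.
Codon 9: TAC Tyr / TAT Tyr — synonymous.
Synonymous differences: 2.

2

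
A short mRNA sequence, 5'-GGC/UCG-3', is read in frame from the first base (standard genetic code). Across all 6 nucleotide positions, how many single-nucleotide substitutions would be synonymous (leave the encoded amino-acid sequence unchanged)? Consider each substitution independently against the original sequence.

6

Codon 1 (GGC, Gly): 3 synonymous substitutions.
Codon 2 (UCG, Ser): 3 synonymous substitutions.
Total: 3 + 3 = 6.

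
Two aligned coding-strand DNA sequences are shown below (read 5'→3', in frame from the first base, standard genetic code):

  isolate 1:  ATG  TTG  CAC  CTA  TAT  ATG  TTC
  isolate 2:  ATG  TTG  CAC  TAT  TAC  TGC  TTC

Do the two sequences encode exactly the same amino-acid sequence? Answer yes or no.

Codon 1: ATG Met / ATG Met — identical.
Codon 2: TTG Leu / TTG Leu — identical.
Codon 3: CAC His / CAC His — identical.
Codon 4: CTA Leu / TAT Tyr — nonsynonymous.
Codon 5: TAT Tyr / TAC Tyr — synonymous.
Codon 6: ATG Met / TGC Cys — nonsynonymous.
Codon 7: TTC Phe / TTC Phe — identical.
Nonsynonymous differences: 2 → different protein.

no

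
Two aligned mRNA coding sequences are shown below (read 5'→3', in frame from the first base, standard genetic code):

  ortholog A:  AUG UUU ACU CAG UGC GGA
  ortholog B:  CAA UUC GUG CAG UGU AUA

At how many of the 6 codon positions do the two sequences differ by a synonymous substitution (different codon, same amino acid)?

Codon 1: AUG Met / CAA Gln — nonsynonymous.
Codon 2: UUU Phe / UUC Phe — synonymous.
Codon 3: ACU Thr / GUG Val — nonsynonymous.
Codon 4: CAG Gln / CAG Gln — identical.
Codon 5: UGC Cys / UGU Cys — synonymous.
Codon 6: GGA Gly / AUA Ile — nonsynonymous.
Synonymous differences: 2.

2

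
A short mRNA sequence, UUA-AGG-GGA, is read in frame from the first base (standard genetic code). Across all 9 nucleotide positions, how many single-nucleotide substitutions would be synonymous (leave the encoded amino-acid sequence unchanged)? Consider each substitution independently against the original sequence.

7

Codon 1 (UUA, Leu): 2 synonymous substitutions.
Codon 2 (AGG, Arg): 2 synonymous substitutions.
Codon 3 (GGA, Gly): 3 synonymous substitutions.
Total: 2 + 2 + 3 = 7.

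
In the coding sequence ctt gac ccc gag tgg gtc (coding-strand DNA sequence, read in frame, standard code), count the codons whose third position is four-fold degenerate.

3

Codon 1 CTT (Leu): third position 4-fold.
Codon 2 GAC (Asp): third position 2-fold.
Codon 3 CCC (Pro): third position 4-fold.
Codon 4 GAG (Glu): third position 2-fold.
Codon 5 TGG (Trp): third position 1-fold.
Codon 6 GTC (Val): third position 4-fold.
Four-fold degenerate third positions: 3.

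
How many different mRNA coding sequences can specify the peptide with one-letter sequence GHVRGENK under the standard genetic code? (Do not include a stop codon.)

6144

Gly: 4 codons.
His: 2 codons.
Val: 4 codons.
Arg: 6 codons.
Gly: 4 codons.
Glu: 2 codons.
Asn: 2 codons.
Lys: 2 codons.
4 × 2 × 4 × 6 × 4 × 2 × 2 × 2 = 6144.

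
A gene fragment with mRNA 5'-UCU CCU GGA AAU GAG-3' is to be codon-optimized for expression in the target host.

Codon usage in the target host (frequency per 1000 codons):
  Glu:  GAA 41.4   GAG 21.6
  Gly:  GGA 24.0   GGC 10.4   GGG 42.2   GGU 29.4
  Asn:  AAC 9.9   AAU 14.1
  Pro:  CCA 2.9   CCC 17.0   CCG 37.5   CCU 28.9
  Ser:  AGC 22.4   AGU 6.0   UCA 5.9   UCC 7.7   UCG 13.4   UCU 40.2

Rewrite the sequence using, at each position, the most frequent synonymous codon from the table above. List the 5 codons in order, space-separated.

UCU CCG GGG AAU GAA

Codon 1 (Ser): best is UCU at 40.2.
Codon 2 (Pro): best is CCG at 37.5.
Codon 3 (Gly): best is GGG at 42.2.
Codon 4 (Asn): best is AAU at 14.1.
Codon 5 (Glu): best is GAA at 41.4.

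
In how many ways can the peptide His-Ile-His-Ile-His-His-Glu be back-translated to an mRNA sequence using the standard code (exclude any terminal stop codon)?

288

His: 2 codons.
Ile: 3 codons.
His: 2 codons.
Ile: 3 codons.
His: 2 codons.
His: 2 codons.
Glu: 2 codons.
2 × 3 × 2 × 3 × 2 × 2 × 2 = 288.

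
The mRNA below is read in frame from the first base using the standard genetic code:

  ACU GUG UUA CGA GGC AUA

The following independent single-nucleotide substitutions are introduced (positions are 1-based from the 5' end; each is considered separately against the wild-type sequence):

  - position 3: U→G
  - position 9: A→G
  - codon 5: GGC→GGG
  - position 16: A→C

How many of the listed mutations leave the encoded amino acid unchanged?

Codon 1: ACU (Thr) → ACG (Thr) — synonymous.
Codon 3: UUA (Leu) → UUG (Leu) — synonymous.
Codon 5: GGC (Gly) → GGG (Gly) — synonymous.
Codon 6: AUA (Ile) → CUA (Leu) — missense.
Synonymous: 3 of 4.

3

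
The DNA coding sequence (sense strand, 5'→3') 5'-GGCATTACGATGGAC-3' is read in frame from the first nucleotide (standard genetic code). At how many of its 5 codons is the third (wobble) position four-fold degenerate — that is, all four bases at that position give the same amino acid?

Codon 1 GGC (Gly): third position 4-fold.
Codon 2 ATT (Ile): third position 3-fold.
Codon 3 ACG (Thr): third position 4-fold.
Codon 4 ATG (Met): third position 1-fold.
Codon 5 GAC (Asp): third position 2-fold.
Four-fold degenerate third positions: 2.

2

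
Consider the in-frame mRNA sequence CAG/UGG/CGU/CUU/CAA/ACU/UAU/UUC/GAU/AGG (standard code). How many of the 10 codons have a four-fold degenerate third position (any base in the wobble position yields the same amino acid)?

3

Codon 1 CAG (Gln): third position 2-fold.
Codon 2 UGG (Trp): third position 1-fold.
Codon 3 CGU (Arg): third position 4-fold.
Codon 4 CUU (Leu): third position 4-fold.
Codon 5 CAA (Gln): third position 2-fold.
Codon 6 ACU (Thr): third position 4-fold.
Codon 7 UAU (Tyr): third position 2-fold.
Codon 8 UUC (Phe): third position 2-fold.
Codon 9 GAU (Asp): third position 2-fold.
Codon 10 AGG (Arg): third position 2-fold.
Four-fold degenerate third positions: 3.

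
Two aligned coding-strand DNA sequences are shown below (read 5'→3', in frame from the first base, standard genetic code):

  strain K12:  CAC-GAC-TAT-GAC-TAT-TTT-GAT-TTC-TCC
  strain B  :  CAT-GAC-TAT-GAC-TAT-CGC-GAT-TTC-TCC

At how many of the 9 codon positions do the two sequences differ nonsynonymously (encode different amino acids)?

Codon 1: CAC His / CAT His — synonymous.
Codon 2: GAC Asp / GAC Asp — identical.
Codon 3: TAT Tyr / TAT Tyr — identical.
Codon 4: GAC Asp / GAC Asp — identical.
Codon 5: TAT Tyr / TAT Tyr — identical.
Codon 6: TTT Phe / CGC Arg — nonsynonymous.
Codon 7: GAT Asp / GAT Asp — identical.
Codon 8: TTC Phe / TTC Phe — identical.
Codon 9: TCC Ser / TCC Ser — identical.
Nonsynonymous differences: 1.

1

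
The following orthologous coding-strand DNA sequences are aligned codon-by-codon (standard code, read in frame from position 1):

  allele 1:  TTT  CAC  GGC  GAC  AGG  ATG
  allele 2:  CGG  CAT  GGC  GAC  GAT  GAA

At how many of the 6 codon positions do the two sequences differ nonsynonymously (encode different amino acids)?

3

Codon 1: TTT Phe / CGG Arg — nonsynonymous.
Codon 2: CAC His / CAT His — synonymous.
Codon 3: GGC Gly / GGC Gly — identical.
Codon 4: GAC Asp / GAC Asp — identical.
Codon 5: AGG Arg / GAT Asp — nonsynonymous.
Codon 6: ATG Met / GAA Glu — nonsynonymous.
Nonsynonymous differences: 3.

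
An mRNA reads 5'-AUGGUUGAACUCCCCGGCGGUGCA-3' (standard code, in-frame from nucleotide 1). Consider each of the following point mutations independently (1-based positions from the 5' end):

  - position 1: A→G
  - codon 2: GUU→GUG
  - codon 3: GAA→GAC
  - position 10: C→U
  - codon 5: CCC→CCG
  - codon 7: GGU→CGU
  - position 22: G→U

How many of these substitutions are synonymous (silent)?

Codon 1: AUG (Met) → GUG (Val) — missense.
Codon 2: GUU (Val) → GUG (Val) — synonymous.
Codon 3: GAA (Glu) → GAC (Asp) — missense.
Codon 4: CUC (Leu) → UUC (Phe) — missense.
Codon 5: CCC (Pro) → CCG (Pro) — synonymous.
Codon 7: GGU (Gly) → CGU (Arg) — missense.
Codon 8: GCA (Ala) → UCA (Ser) — missense.
Synonymous: 2 of 7.

2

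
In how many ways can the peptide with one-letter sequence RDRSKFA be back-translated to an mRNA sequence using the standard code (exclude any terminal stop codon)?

Arg: 6 codons.
Asp: 2 codons.
Arg: 6 codons.
Ser: 6 codons.
Lys: 2 codons.
Phe: 2 codons.
Ala: 4 codons.
6 × 2 × 6 × 6 × 2 × 2 × 4 = 6912.

6912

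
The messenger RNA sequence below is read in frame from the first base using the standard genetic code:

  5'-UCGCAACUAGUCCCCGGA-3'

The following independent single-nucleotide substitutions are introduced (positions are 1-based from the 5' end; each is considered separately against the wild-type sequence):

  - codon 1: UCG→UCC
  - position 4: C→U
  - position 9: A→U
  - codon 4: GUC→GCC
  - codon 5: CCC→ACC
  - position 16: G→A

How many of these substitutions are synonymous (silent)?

Codon 1: UCG (Ser) → UCC (Ser) — synonymous.
Codon 2: CAA (Gln) → UAA (Stop) — nonsense.
Codon 3: CUA (Leu) → CUU (Leu) — synonymous.
Codon 4: GUC (Val) → GCC (Ala) — missense.
Codon 5: CCC (Pro) → ACC (Thr) — missense.
Codon 6: GGA (Gly) → AGA (Arg) — missense.
Synonymous: 2 of 6.

2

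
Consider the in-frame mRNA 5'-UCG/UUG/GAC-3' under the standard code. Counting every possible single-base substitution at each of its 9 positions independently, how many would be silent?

Codon 1 (UCG, Ser): 3 synonymous substitutions.
Codon 2 (UUG, Leu): 2 synonymous substitutions.
Codon 3 (GAC, Asp): 1 synonymous substitution.
Total: 3 + 2 + 1 = 6.

6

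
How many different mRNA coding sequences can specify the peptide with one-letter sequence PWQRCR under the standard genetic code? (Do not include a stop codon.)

Pro: 4 codons.
Trp: 1 codon.
Gln: 2 codons.
Arg: 6 codons.
Cys: 2 codons.
Arg: 6 codons.
4 × 1 × 2 × 6 × 2 × 6 = 576.

576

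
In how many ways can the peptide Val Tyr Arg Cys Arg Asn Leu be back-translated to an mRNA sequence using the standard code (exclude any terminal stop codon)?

Val: 4 codons.
Tyr: 2 codons.
Arg: 6 codons.
Cys: 2 codons.
Arg: 6 codons.
Asn: 2 codons.
Leu: 6 codons.
4 × 2 × 6 × 2 × 6 × 2 × 6 = 6912.

6912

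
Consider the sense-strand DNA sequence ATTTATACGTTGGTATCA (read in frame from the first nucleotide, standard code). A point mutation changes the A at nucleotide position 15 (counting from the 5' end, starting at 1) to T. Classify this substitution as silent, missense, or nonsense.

silent

Position 15 falls in codon 5: GTA → Val.
After the substitution the codon is GTT → Val.
Both encode Val, so the change is synonymous.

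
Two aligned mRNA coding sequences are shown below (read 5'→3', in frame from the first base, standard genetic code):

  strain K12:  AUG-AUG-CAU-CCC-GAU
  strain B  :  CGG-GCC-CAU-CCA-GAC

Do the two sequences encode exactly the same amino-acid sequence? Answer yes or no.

Codon 1: AUG Met / CGG Arg — nonsynonymous.
Codon 2: AUG Met / GCC Ala — nonsynonymous.
Codon 3: CAU His / CAU His — identical.
Codon 4: CCC Pro / CCA Pro — synonymous.
Codon 5: GAU Asp / GAC Asp — synonymous.
Nonsynonymous differences: 2 → different protein.

no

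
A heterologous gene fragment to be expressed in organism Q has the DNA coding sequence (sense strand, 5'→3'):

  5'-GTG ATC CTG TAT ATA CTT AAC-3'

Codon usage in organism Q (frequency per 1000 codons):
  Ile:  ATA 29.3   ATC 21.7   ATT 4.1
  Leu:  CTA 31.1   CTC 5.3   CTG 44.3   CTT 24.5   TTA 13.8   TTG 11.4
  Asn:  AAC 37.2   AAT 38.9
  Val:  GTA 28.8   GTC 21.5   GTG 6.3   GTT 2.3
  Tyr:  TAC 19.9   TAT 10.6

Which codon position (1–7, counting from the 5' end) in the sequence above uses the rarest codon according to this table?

1

Codon 1 GTG (Val): 6.3 per 1000.
Codon 2 ATC (Ile): 21.7 per 1000.
Codon 3 CTG (Leu): 44.3 per 1000.
Codon 4 TAT (Tyr): 10.6 per 1000.
Codon 5 ATA (Ile): 29.3 per 1000.
Codon 6 CTT (Leu): 24.5 per 1000.
Codon 7 AAC (Asn): 37.2 per 1000.
Lowest frequency is 6.3 at codon 1.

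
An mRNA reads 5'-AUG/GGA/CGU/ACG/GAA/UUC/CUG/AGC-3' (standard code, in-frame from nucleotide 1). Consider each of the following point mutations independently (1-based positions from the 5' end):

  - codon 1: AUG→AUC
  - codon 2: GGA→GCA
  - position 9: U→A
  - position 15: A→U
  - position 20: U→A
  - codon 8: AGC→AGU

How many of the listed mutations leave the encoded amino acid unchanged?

Codon 1: AUG (Met) → AUC (Ile) — missense.
Codon 2: GGA (Gly) → GCA (Ala) — missense.
Codon 3: CGU (Arg) → CGA (Arg) — synonymous.
Codon 5: GAA (Glu) → GAU (Asp) — missense.
Codon 7: CUG (Leu) → CAG (Gln) — missense.
Codon 8: AGC (Ser) → AGU (Ser) — synonymous.
Synonymous: 2 of 6.

2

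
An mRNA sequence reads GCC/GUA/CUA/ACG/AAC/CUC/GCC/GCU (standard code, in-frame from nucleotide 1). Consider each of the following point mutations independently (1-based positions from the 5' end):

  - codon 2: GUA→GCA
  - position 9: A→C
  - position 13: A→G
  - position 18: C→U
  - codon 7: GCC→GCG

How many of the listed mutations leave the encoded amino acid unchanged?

3

Codon 2: GUA (Val) → GCA (Ala) — missense.
Codon 3: CUA (Leu) → CUC (Leu) — synonymous.
Codon 5: AAC (Asn) → GAC (Asp) — missense.
Codon 6: CUC (Leu) → CUU (Leu) — synonymous.
Codon 7: GCC (Ala) → GCG (Ala) — synonymous.
Synonymous: 3 of 5.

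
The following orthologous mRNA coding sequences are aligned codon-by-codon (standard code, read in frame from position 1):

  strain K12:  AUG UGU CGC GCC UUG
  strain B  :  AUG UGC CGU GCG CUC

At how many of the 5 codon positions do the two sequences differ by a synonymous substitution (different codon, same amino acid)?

Codon 1: AUG Met / AUG Met — identical.
Codon 2: UGU Cys / UGC Cys — synonymous.
Codon 3: CGC Arg / CGU Arg — synonymous.
Codon 4: GCC Ala / GCG Ala — synonymous.
Codon 5: UUG Leu / CUC Leu — synonymous.
Synonymous differences: 4.

4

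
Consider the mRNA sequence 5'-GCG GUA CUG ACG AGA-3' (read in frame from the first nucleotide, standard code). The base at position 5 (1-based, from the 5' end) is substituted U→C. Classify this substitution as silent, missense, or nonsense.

Position 5 falls in codon 2: GUA → Val.
After the substitution the codon is GCA → Ala.
Val ≠ Ala, so this is a missense mutation.

missense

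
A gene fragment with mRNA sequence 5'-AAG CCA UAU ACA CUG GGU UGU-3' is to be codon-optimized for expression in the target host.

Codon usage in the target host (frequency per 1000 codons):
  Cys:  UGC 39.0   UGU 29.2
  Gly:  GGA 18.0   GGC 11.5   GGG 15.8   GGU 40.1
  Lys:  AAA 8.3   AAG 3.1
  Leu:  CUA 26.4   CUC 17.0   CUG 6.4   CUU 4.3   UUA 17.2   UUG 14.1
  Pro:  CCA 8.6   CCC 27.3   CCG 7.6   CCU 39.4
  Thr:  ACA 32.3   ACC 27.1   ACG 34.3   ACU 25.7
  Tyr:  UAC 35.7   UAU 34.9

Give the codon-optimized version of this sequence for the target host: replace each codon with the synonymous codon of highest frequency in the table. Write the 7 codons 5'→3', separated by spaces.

Codon 1 (Lys): best is AAA at 8.3.
Codon 2 (Pro): best is CCU at 39.4.
Codon 3 (Tyr): best is UAC at 35.7.
Codon 4 (Thr): best is ACG at 34.3.
Codon 5 (Leu): best is CUA at 26.4.
Codon 6 (Gly): best is GGU at 40.1.
Codon 7 (Cys): best is UGC at 39.0.

AAA CCU UAC ACG CUA GGU UGC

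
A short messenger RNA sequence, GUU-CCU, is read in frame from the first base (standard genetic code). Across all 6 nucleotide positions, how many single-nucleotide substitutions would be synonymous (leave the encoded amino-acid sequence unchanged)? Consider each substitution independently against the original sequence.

6

Codon 1 (GUU, Val): 3 synonymous substitutions.
Codon 2 (CCU, Pro): 3 synonymous substitutions.
Total: 3 + 3 = 6.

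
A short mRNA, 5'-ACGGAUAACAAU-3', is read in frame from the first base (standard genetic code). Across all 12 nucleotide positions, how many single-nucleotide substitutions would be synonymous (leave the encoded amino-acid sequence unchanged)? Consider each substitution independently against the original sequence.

6

Codon 1 (ACG, Thr): 3 synonymous substitutions.
Codon 2 (GAU, Asp): 1 synonymous substitution.
Codon 3 (AAC, Asn): 1 synonymous substitution.
Codon 4 (AAU, Asn): 1 synonymous substitution.
Total: 3 + 1 + 1 + 1 = 6.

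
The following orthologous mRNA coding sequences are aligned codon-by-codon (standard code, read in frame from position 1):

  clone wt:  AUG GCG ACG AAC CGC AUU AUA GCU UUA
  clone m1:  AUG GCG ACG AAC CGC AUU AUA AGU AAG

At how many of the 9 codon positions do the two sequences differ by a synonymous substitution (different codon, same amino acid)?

Codon 1: AUG Met / AUG Met — identical.
Codon 2: GCG Ala / GCG Ala — identical.
Codon 3: ACG Thr / ACG Thr — identical.
Codon 4: AAC Asn / AAC Asn — identical.
Codon 5: CGC Arg / CGC Arg — identical.
Codon 6: AUU Ile / AUU Ile — identical.
Codon 7: AUA Ile / AUA Ile — identical.
Codon 8: GCU Ala / AGU Ser — nonsynonymous.
Codon 9: UUA Leu / AAG Lys — nonsynonymous.
Synonymous differences: 0.

0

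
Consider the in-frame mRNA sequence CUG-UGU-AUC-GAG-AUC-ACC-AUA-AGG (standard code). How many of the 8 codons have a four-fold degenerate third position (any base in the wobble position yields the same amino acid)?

Codon 1 CUG (Leu): third position 4-fold.
Codon 2 UGU (Cys): third position 2-fold.
Codon 3 AUC (Ile): third position 3-fold.
Codon 4 GAG (Glu): third position 2-fold.
Codon 5 AUC (Ile): third position 3-fold.
Codon 6 ACC (Thr): third position 4-fold.
Codon 7 AUA (Ile): third position 3-fold.
Codon 8 AGG (Arg): third position 2-fold.
Four-fold degenerate third positions: 2.

2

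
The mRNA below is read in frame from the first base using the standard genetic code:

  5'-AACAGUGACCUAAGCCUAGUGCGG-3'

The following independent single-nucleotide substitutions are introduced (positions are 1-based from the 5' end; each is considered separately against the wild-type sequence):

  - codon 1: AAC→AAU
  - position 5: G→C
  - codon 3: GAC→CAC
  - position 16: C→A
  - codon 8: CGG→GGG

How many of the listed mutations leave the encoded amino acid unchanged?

Codon 1: AAC (Asn) → AAU (Asn) — synonymous.
Codon 2: AGU (Ser) → ACU (Thr) — missense.
Codon 3: GAC (Asp) → CAC (His) — missense.
Codon 6: CUA (Leu) → AUA (Ile) — missense.
Codon 8: CGG (Arg) → GGG (Gly) — missense.
Synonymous: 1 of 5.

1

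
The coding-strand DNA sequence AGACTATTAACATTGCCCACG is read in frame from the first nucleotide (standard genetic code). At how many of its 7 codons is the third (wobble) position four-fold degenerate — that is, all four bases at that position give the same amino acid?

Codon 1 AGA (Arg): third position 2-fold.
Codon 2 CTA (Leu): third position 4-fold.
Codon 3 TTA (Leu): third position 2-fold.
Codon 4 ACA (Thr): third position 4-fold.
Codon 5 TTG (Leu): third position 2-fold.
Codon 6 CCC (Pro): third position 4-fold.
Codon 7 ACG (Thr): third position 4-fold.
Four-fold degenerate third positions: 4.

4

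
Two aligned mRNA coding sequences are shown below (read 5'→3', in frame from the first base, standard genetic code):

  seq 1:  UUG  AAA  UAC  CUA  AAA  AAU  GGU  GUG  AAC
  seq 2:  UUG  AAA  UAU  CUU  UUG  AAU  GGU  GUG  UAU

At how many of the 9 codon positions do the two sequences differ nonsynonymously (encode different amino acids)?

2

Codon 1: UUG Leu / UUG Leu — identical.
Codon 2: AAA Lys / AAA Lys — identical.
Codon 3: UAC Tyr / UAU Tyr — synonymous.
Codon 4: CUA Leu / CUU Leu — synonymous.
Codon 5: AAA Lys / UUG Leu — nonsynonymous.
Codon 6: AAU Asn / AAU Asn — identical.
Codon 7: GGU Gly / GGU Gly — identical.
Codon 8: GUG Val / GUG Val — identical.
Codon 9: AAC Asn / UAU Tyr — nonsynonymous.
Nonsynonymous differences: 2.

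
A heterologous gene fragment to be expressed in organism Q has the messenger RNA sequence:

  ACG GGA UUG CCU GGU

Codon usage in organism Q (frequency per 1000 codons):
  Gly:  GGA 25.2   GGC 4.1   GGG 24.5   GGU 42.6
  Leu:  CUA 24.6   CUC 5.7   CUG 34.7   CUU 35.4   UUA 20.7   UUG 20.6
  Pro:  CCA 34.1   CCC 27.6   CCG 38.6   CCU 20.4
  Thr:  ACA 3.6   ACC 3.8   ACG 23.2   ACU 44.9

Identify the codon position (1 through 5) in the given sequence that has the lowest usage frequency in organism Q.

Codon 1 ACG (Thr): 23.2 per 1000.
Codon 2 GGA (Gly): 25.2 per 1000.
Codon 3 UUG (Leu): 20.6 per 1000.
Codon 4 CCU (Pro): 20.4 per 1000.
Codon 5 GGU (Gly): 42.6 per 1000.
Lowest frequency is 20.4 at codon 4.

4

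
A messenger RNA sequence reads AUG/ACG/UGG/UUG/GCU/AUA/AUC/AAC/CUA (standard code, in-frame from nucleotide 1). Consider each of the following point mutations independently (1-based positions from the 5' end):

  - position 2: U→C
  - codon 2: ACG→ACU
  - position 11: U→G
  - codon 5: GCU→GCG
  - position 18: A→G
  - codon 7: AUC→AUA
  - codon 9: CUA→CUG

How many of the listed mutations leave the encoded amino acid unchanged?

4

Codon 1: AUG (Met) → ACG (Thr) — missense.
Codon 2: ACG (Thr) → ACU (Thr) — synonymous.
Codon 4: UUG (Leu) → UGG (Trp) — missense.
Codon 5: GCU (Ala) → GCG (Ala) — synonymous.
Codon 6: AUA (Ile) → AUG (Met) — missense.
Codon 7: AUC (Ile) → AUA (Ile) — synonymous.
Codon 9: CUA (Leu) → CUG (Leu) — synonymous.
Synonymous: 4 of 7.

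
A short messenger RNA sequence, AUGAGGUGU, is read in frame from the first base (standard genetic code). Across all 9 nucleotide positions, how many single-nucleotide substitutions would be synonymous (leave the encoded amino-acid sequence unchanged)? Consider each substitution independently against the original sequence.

Codon 1 (AUG, Met): 0 synonymous substitutions.
Codon 2 (AGG, Arg): 2 synonymous substitutions.
Codon 3 (UGU, Cys): 1 synonymous substitution.
Total: 0 + 2 + 1 = 3.

3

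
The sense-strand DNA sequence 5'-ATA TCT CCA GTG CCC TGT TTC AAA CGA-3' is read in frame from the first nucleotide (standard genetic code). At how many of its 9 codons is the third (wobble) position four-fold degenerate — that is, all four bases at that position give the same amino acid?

Codon 1 ATA (Ile): third position 3-fold.
Codon 2 TCT (Ser): third position 4-fold.
Codon 3 CCA (Pro): third position 4-fold.
Codon 4 GTG (Val): third position 4-fold.
Codon 5 CCC (Pro): third position 4-fold.
Codon 6 TGT (Cys): third position 2-fold.
Codon 7 TTC (Phe): third position 2-fold.
Codon 8 AAA (Lys): third position 2-fold.
Codon 9 CGA (Arg): third position 4-fold.
Four-fold degenerate third positions: 5.

5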